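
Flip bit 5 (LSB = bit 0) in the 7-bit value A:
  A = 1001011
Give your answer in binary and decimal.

Mask = 1 << 5 = 0100000
Bit 5 of A is 0; XOR with the mask flips it to 1.
  1001011
^ 0100000
---------
  1101011

Answer: 1101011 (107)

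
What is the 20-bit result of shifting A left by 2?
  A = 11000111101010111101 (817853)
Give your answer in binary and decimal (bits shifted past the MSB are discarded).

Shift left by 2: drop the top 2 bit(s), append 2 zero(s) on the right.
  11000111101010111101  ->  discard [11], keep [000111101010111101], append 00
= 00011110101011110100

Answer: 00011110101011110100 (125684)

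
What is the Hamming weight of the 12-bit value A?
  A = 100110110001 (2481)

100110110001
1-bits at positions (from bit 0 = LSB): 0, 4, 5, 7, 8, 11
Count = 6

Answer: 6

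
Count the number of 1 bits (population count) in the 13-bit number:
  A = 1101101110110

1101101110110
1-bits at positions (from bit 0 = LSB): 1, 2, 4, 5, 6, 8, 9, 11, 12
Count = 9

Answer: 9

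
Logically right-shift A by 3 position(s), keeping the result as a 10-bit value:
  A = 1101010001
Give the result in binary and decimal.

Logical shift right by 3: drop the bottom 3 bit(s), prepend 3 zero(s) on the left.
  1101010001  ->  keep [1101010], discard [001], prepend 000
= 0001101010

Answer: 0001101010 (106)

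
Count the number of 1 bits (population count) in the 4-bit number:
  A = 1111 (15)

1111
1-bits at positions (from bit 0 = LSB): 0, 1, 2, 3
Count = 4

Answer: 4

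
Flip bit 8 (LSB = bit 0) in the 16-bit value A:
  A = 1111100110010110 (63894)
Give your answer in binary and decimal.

Mask = 1 << 8 = 0000000100000000
Bit 8 of A is 1; XOR with the mask flips it to 0.
  1111100110010110
^ 0000000100000000
------------------
  1111100010010110

Answer: 1111100010010110 (63638)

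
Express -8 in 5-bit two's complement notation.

1. Binary of +8:  01000
2. Invert bits:     10111
3. Add 1:           11000

Answer: 11000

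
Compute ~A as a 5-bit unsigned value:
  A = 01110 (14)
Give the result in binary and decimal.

Flip each bit (0->1, 1->0):
  01110
  10001

Answer: 10001 (17)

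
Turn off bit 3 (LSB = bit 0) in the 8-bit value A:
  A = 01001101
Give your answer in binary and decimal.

Mask = ~(1 << 3) = 11110111
Bit 3 of A is 1, so AND-ing with the mask clears it to 0.
  01001101
& 11110111
----------
  01000101

Answer: 01000101 (69)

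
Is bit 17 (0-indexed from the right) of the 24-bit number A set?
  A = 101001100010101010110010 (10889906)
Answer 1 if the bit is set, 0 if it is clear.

Bit 17 is the 18th from the right.
  101001100010101010110010
        ^
That bit is 1.

Answer: 1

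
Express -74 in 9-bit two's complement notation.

1. Binary of +74:  001001010
2. Invert bits:     110110101
3. Add 1:           110110110

Answer: 110110110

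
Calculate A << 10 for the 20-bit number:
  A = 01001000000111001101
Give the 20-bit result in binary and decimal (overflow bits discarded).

Shift left by 10: drop the top 10 bit(s), append 10 zero(s) on the right.
  01001000000111001101  ->  discard [0100100000], keep [0111001101], append 0000000000
= 01110011010000000000

Answer: 01110011010000000000 (472064)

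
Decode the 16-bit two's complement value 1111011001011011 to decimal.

MSB is 1, so the value is negative. Find the magnitude:
1. Invert bits:  0000100110100100
2. Add 1:        0000100110100101  = 2469
3. Apply sign:   -2469

Answer: -2469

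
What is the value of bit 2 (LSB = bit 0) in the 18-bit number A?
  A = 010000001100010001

Bit 2 is the 3rd from the right.
  010000001100010001
                 ^
That bit is 0.

Answer: 0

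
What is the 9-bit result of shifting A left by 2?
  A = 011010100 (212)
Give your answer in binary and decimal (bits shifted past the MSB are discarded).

Shift left by 2: drop the top 2 bit(s), append 2 zero(s) on the right.
  011010100  ->  discard [01], keep [1010100], append 00
= 101010000

Answer: 101010000 (336)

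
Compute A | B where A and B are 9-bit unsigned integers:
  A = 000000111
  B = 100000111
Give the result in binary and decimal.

Apply | to each column (1 where either bit is 1):
  000000111
| 100000111
-----------
  100000111

Answer: 100000111 (263)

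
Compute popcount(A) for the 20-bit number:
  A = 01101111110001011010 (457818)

01101111110001011010
1-bits at positions (from bit 0 = LSB): 1, 3, 4, 6, 10, 11, 12, 13, 14, 15, 17, 18
Count = 12

Answer: 12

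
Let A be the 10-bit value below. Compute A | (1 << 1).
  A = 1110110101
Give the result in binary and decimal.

Mask = 1 << 1 = 0000000010
Bit 1 of A is 0, so OR-ing with the mask flips it to 1.
  1110110101
| 0000000010
------------
  1110110111

Answer: 1110110111 (951)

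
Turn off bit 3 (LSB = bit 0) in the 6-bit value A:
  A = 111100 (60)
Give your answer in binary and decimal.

Mask = ~(1 << 3) = 110111
Bit 3 of A is 1, so AND-ing with the mask clears it to 0.
  111100
& 110111
--------
  110100

Answer: 110100 (52)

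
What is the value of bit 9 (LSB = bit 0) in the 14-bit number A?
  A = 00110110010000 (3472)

Bit 9 is the 10th from the right.
  00110110010000
      ^
That bit is 0.

Answer: 0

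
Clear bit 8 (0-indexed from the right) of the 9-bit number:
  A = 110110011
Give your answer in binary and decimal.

Mask = ~(1 << 8) = 011111111
Bit 8 of A is 1, so AND-ing with the mask clears it to 0.
  110110011
& 011111111
-----------
  010110011

Answer: 010110011 (179)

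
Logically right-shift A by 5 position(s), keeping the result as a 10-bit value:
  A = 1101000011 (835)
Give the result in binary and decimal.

Logical shift right by 5: drop the bottom 5 bit(s), prepend 5 zero(s) on the left.
  1101000011  ->  keep [11010], discard [00011], prepend 00000
= 0000011010

Answer: 0000011010 (26)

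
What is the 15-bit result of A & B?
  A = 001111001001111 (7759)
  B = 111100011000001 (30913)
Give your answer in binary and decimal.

Apply & to each column (1 only where both bits are 1):
  001111001001111
& 111100011000001
-----------------
  001100001000001

Answer: 001100001000001 (6209)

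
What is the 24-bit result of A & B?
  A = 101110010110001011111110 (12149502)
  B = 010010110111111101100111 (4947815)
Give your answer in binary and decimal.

Apply & to each column (1 only where both bits are 1):
  101110010110001011111110
& 010010110111111101100111
--------------------------
  000010010110001001100110

Answer: 000010010110001001100110 (615014)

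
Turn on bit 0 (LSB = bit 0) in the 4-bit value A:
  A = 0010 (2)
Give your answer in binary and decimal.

Mask = 1 << 0 = 0001
Bit 0 of A is 0, so OR-ing with the mask flips it to 1.
  0010
| 0001
------
  0011

Answer: 0011 (3)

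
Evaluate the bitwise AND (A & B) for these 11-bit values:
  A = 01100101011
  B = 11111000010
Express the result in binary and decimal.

Apply & to each column (1 only where both bits are 1):
  01100101011
& 11111000010
-------------
  01100000010

Answer: 01100000010 (770)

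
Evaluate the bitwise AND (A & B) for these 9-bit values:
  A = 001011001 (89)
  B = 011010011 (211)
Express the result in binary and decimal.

Apply & to each column (1 only where both bits are 1):
  001011001
& 011010011
-----------
  001010001

Answer: 001010001 (81)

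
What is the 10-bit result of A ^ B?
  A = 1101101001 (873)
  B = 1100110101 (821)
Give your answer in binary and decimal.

Apply ^ to each column (1 where bits differ):
  1101101001
^ 1100110101
------------
  0001011100

Answer: 0001011100 (92)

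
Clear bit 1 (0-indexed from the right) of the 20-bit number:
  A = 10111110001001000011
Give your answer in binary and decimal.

Mask = ~(1 << 1) = 11111111111111111101
Bit 1 of A is 1, so AND-ing with the mask clears it to 0.
  10111110001001000011
& 11111111111111111101
----------------------
  10111110001001000001

Answer: 10111110001001000001 (778817)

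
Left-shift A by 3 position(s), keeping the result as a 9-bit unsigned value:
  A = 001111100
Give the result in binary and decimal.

Shift left by 3: drop the top 3 bit(s), append 3 zero(s) on the right.
  001111100  ->  discard [001], keep [111100], append 000
= 111100000

Answer: 111100000 (480)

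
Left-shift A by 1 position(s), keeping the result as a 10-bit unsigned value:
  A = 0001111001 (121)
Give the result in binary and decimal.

Shift left by 1: drop the top 1 bit(s), append 1 zero(s) on the right.
  0001111001  ->  discard [0], keep [001111001], append 0
= 0011110010

Answer: 0011110010 (242)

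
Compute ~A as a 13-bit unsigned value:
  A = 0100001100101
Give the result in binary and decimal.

Flip each bit (0->1, 1->0):
  0100001100101
  1011110011010

Answer: 1011110011010 (6042)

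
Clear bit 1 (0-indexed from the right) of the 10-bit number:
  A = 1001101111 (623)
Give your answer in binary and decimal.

Mask = ~(1 << 1) = 1111111101
Bit 1 of A is 1, so AND-ing with the mask clears it to 0.
  1001101111
& 1111111101
------------
  1001101101

Answer: 1001101101 (621)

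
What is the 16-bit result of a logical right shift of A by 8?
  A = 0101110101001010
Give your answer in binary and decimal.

Logical shift right by 8: drop the bottom 8 bit(s), prepend 8 zero(s) on the left.
  0101110101001010  ->  keep [01011101], discard [01001010], prepend 00000000
= 0000000001011101

Answer: 0000000001011101 (93)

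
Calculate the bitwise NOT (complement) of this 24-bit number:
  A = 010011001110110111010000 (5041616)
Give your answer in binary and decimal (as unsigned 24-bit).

Flip each bit (0->1, 1->0):
  010011001110110111010000
  101100110001001000101111

Answer: 101100110001001000101111 (11735599)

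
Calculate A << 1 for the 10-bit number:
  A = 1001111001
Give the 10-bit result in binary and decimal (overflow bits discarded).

Shift left by 1: drop the top 1 bit(s), append 1 zero(s) on the right.
  1001111001  ->  discard [1], keep [001111001], append 0
= 0011110010

Answer: 0011110010 (242)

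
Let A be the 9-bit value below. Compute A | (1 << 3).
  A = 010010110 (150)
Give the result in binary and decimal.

Mask = 1 << 3 = 000001000
Bit 3 of A is 0, so OR-ing with the mask flips it to 1.
  010010110
| 000001000
-----------
  010011110

Answer: 010011110 (158)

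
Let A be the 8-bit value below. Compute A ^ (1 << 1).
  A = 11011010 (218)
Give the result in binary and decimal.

Mask = 1 << 1 = 00000010
Bit 1 of A is 1; XOR with the mask flips it to 0.
  11011010
^ 00000010
----------
  11011000

Answer: 11011000 (216)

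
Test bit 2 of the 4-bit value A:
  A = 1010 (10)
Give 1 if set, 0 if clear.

Bit 2 is the 3rd from the right.
  1010
   ^
That bit is 0.

Answer: 0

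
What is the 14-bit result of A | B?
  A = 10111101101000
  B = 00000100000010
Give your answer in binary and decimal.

Apply | to each column (1 where either bit is 1):
  10111101101000
| 00000100000010
----------------
  10111101101010

Answer: 10111101101010 (12138)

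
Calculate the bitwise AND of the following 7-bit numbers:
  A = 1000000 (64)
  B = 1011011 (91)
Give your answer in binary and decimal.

Apply & to each column (1 only where both bits are 1):
  1000000
& 1011011
---------
  1000000

Answer: 1000000 (64)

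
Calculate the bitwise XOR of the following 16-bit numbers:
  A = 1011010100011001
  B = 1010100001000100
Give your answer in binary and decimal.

Apply ^ to each column (1 where bits differ):
  1011010100011001
^ 1010100001000100
------------------
  0001110101011101

Answer: 0001110101011101 (7517)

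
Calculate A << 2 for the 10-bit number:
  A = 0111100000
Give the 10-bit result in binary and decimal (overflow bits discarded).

Shift left by 2: drop the top 2 bit(s), append 2 zero(s) on the right.
  0111100000  ->  discard [01], keep [11100000], append 00
= 1110000000

Answer: 1110000000 (896)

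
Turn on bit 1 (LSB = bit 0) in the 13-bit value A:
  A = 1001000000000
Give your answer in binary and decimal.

Mask = 1 << 1 = 0000000000010
Bit 1 of A is 0, so OR-ing with the mask flips it to 1.
  1001000000000
| 0000000000010
---------------
  1001000000010

Answer: 1001000000010 (4610)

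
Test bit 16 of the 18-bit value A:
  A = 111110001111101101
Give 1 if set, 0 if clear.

Bit 16 is the 17th from the right.
  111110001111101101
   ^
That bit is 1.

Answer: 1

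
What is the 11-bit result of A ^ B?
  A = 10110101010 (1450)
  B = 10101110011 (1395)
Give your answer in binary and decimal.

Apply ^ to each column (1 where bits differ):
  10110101010
^ 10101110011
-------------
  00011011001

Answer: 00011011001 (217)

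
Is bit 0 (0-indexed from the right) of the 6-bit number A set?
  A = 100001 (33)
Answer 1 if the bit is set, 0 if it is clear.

Bit 0 is the 1st from the right.
  100001
       ^
That bit is 1.

Answer: 1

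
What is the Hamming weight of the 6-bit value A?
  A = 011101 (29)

011101
1-bits at positions (from bit 0 = LSB): 0, 2, 3, 4
Count = 4

Answer: 4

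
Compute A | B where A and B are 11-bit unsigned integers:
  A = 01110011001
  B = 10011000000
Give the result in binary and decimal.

Apply | to each column (1 where either bit is 1):
  01110011001
| 10011000000
-------------
  11111011001

Answer: 11111011001 (2009)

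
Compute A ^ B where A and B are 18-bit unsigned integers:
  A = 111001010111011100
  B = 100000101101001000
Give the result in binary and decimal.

Apply ^ to each column (1 where bits differ):
  111001010111011100
^ 100000101101001000
--------------------
  011001111010010100

Answer: 011001111010010100 (106132)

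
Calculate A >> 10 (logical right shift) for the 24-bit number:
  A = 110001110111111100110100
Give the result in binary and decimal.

Logical shift right by 10: drop the bottom 10 bit(s), prepend 10 zero(s) on the left.
  110001110111111100110100  ->  keep [11000111011111], discard [1100110100], prepend 0000000000
= 000000000011000111011111

Answer: 000000000011000111011111 (12767)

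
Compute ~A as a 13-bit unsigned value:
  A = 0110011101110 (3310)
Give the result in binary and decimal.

Flip each bit (0->1, 1->0):
  0110011101110
  1001100010001

Answer: 1001100010001 (4881)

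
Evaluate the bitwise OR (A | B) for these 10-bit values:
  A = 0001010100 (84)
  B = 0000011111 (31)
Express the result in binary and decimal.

Apply | to each column (1 where either bit is 1):
  0001010100
| 0000011111
------------
  0001011111

Answer: 0001011111 (95)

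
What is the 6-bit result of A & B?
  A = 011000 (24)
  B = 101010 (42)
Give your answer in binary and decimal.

Apply & to each column (1 only where both bits are 1):
  011000
& 101010
--------
  001000

Answer: 001000 (8)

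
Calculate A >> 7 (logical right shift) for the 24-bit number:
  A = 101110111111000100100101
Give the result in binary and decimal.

Logical shift right by 7: drop the bottom 7 bit(s), prepend 7 zero(s) on the left.
  101110111111000100100101  ->  keep [10111011111100010], discard [0100101], prepend 0000000
= 000000010111011111100010

Answer: 000000010111011111100010 (96226)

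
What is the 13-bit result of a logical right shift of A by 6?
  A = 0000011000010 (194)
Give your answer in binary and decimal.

Logical shift right by 6: drop the bottom 6 bit(s), prepend 6 zero(s) on the left.
  0000011000010  ->  keep [0000011], discard [000010], prepend 000000
= 0000000000011

Answer: 0000000000011 (3)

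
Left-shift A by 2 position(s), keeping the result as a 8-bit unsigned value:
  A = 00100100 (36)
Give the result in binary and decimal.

Shift left by 2: drop the top 2 bit(s), append 2 zero(s) on the right.
  00100100  ->  discard [00], keep [100100], append 00
= 10010000

Answer: 10010000 (144)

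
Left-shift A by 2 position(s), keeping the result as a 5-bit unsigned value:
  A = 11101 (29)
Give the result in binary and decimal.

Shift left by 2: drop the top 2 bit(s), append 2 zero(s) on the right.
  11101  ->  discard [11], keep [101], append 00
= 10100

Answer: 10100 (20)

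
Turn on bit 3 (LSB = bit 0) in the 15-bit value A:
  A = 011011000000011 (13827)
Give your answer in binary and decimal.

Mask = 1 << 3 = 000000000001000
Bit 3 of A is 0, so OR-ing with the mask flips it to 1.
  011011000000011
| 000000000001000
-----------------
  011011000001011

Answer: 011011000001011 (13835)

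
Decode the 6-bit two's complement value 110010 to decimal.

MSB is 1, so the value is negative. Find the magnitude:
1. Invert bits:  001101
2. Add 1:        001110  = 14
3. Apply sign:   -14

Answer: -14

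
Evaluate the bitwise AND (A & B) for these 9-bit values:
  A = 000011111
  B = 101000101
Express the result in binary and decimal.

Apply & to each column (1 only where both bits are 1):
  000011111
& 101000101
-----------
  000000101

Answer: 000000101 (5)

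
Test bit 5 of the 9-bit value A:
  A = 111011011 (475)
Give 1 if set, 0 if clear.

Bit 5 is the 6th from the right.
  111011011
     ^
That bit is 0.

Answer: 0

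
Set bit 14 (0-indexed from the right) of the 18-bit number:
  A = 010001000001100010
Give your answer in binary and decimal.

Mask = 1 << 14 = 000100000000000000
Bit 14 of A is 0, so OR-ing with the mask flips it to 1.
  010001000001100010
| 000100000000000000
--------------------
  010101000001100010

Answer: 010101000001100010 (86114)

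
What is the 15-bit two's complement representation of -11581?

1. Binary of +11581:  010110100111101
2. Invert bits:     101001011000010
3. Add 1:           101001011000011

Answer: 101001011000011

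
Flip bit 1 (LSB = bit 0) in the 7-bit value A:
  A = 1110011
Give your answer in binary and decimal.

Mask = 1 << 1 = 0000010
Bit 1 of A is 1; XOR with the mask flips it to 0.
  1110011
^ 0000010
---------
  1110001

Answer: 1110001 (113)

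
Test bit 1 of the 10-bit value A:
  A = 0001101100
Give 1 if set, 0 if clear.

Bit 1 is the 2nd from the right.
  0001101100
          ^
That bit is 0.

Answer: 0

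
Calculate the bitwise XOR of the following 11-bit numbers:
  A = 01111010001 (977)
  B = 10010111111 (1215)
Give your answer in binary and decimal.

Apply ^ to each column (1 where bits differ):
  01111010001
^ 10010111111
-------------
  11101101110

Answer: 11101101110 (1902)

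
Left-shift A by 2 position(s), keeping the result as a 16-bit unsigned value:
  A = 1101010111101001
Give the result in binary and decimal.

Shift left by 2: drop the top 2 bit(s), append 2 zero(s) on the right.
  1101010111101001  ->  discard [11], keep [01010111101001], append 00
= 0101011110100100

Answer: 0101011110100100 (22436)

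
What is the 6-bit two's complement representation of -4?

1. Binary of +4:  000100
2. Invert bits:     111011
3. Add 1:           111100

Answer: 111100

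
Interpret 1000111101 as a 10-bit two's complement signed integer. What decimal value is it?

MSB is 1, so the value is negative. Find the magnitude:
1. Invert bits:  0111000010
2. Add 1:        0111000011  = 451
3. Apply sign:   -451

Answer: -451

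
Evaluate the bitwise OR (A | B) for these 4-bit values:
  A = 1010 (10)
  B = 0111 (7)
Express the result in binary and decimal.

Apply | to each column (1 where either bit is 1):
  1010
| 0111
------
  1111

Answer: 1111 (15)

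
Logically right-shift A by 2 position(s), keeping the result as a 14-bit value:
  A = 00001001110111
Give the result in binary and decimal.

Logical shift right by 2: drop the bottom 2 bit(s), prepend 2 zero(s) on the left.
  00001001110111  ->  keep [000010011101], discard [11], prepend 00
= 00000010011101

Answer: 00000010011101 (157)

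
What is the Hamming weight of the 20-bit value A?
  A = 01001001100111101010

01001001100111101010
1-bits at positions (from bit 0 = LSB): 1, 3, 5, 6, 7, 8, 11, 12, 15, 18
Count = 10

Answer: 10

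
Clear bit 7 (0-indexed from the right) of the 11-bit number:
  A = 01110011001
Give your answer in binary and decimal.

Mask = ~(1 << 7) = 11101111111
Bit 7 of A is 1, so AND-ing with the mask clears it to 0.
  01110011001
& 11101111111
-------------
  01100011001

Answer: 01100011001 (793)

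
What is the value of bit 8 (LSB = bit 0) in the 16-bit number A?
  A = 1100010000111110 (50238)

Bit 8 is the 9th from the right.
  1100010000111110
         ^
That bit is 0.

Answer: 0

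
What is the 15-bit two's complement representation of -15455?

1. Binary of +15455:  011110001011111
2. Invert bits:     100001110100000
3. Add 1:           100001110100001

Answer: 100001110100001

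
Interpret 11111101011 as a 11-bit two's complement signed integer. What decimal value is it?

MSB is 1, so the value is negative. Find the magnitude:
1. Invert bits:  00000010100
2. Add 1:        00000010101  = 21
3. Apply sign:   -21

Answer: -21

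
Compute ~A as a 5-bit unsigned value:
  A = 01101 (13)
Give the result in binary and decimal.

Flip each bit (0->1, 1->0):
  01101
  10010

Answer: 10010 (18)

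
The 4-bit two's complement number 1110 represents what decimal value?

MSB is 1, so the value is negative. Find the magnitude:
1. Invert bits:  0001
2. Add 1:        0010  = 2
3. Apply sign:   -2

Answer: -2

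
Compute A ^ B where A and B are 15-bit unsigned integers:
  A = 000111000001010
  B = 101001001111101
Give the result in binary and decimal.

Apply ^ to each column (1 where bits differ):
  000111000001010
^ 101001001111101
-----------------
  101110001110111

Answer: 101110001110111 (23671)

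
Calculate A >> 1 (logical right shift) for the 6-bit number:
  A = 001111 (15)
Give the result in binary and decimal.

Logical shift right by 1: drop the bottom 1 bit(s), prepend 1 zero(s) on the left.
  001111  ->  keep [00111], discard [1], prepend 0
= 000111

Answer: 000111 (7)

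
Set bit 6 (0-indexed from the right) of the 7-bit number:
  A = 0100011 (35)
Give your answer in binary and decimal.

Mask = 1 << 6 = 1000000
Bit 6 of A is 0, so OR-ing with the mask flips it to 1.
  0100011
| 1000000
---------
  1100011

Answer: 1100011 (99)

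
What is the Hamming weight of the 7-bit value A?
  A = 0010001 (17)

0010001
1-bits at positions (from bit 0 = LSB): 0, 4
Count = 2

Answer: 2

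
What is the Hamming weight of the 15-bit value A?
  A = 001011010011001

001011010011001
1-bits at positions (from bit 0 = LSB): 0, 3, 4, 7, 9, 10, 12
Count = 7

Answer: 7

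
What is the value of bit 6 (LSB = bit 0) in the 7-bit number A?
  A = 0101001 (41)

Bit 6 is the 7th from the right.
  0101001
  ^
That bit is 0.

Answer: 0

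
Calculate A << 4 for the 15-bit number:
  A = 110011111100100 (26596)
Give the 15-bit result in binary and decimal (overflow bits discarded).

Shift left by 4: drop the top 4 bit(s), append 4 zero(s) on the right.
  110011111100100  ->  discard [1100], keep [11111100100], append 0000
= 111111001000000

Answer: 111111001000000 (32320)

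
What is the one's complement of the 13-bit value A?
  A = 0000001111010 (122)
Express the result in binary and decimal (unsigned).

Flip each bit (0->1, 1->0):
  0000001111010
  1111110000101

Answer: 1111110000101 (8069)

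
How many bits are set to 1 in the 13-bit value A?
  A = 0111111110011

0111111110011
1-bits at positions (from bit 0 = LSB): 0, 1, 4, 5, 6, 7, 8, 9, 10, 11
Count = 10

Answer: 10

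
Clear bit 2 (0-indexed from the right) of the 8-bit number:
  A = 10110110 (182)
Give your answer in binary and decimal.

Mask = ~(1 << 2) = 11111011
Bit 2 of A is 1, so AND-ing with the mask clears it to 0.
  10110110
& 11111011
----------
  10110010

Answer: 10110010 (178)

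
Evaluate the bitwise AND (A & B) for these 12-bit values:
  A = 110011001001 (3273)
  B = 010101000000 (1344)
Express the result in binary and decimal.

Apply & to each column (1 only where both bits are 1):
  110011001001
& 010101000000
--------------
  010001000000

Answer: 010001000000 (1088)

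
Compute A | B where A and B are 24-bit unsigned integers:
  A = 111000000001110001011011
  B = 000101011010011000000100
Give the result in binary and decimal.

Apply | to each column (1 where either bit is 1):
  111000000001110001011011
| 000101011010011000000100
--------------------------
  111101011011111001011111

Answer: 111101011011111001011111 (16105055)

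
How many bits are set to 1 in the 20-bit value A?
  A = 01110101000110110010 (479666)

01110101000110110010
1-bits at positions (from bit 0 = LSB): 1, 4, 5, 7, 8, 12, 14, 16, 17, 18
Count = 10

Answer: 10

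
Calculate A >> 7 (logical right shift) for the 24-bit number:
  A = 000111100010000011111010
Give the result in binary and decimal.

Logical shift right by 7: drop the bottom 7 bit(s), prepend 7 zero(s) on the left.
  000111100010000011111010  ->  keep [00011110001000001], discard [1111010], prepend 0000000
= 000000000011110001000001

Answer: 000000000011110001000001 (15425)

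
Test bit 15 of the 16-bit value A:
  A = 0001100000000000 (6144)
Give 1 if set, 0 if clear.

Bit 15 is the 16th from the right.
  0001100000000000
  ^
That bit is 0.

Answer: 0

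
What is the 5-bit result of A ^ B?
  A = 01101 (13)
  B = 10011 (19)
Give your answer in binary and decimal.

Apply ^ to each column (1 where bits differ):
  01101
^ 10011
-------
  11110

Answer: 11110 (30)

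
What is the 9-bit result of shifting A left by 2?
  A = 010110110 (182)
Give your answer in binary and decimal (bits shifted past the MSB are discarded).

Shift left by 2: drop the top 2 bit(s), append 2 zero(s) on the right.
  010110110  ->  discard [01], keep [0110110], append 00
= 011011000

Answer: 011011000 (216)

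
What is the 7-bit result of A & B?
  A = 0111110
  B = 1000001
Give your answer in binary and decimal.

Apply & to each column (1 only where both bits are 1):
  0111110
& 1000001
---------
  0000000

Answer: 0000000 (0)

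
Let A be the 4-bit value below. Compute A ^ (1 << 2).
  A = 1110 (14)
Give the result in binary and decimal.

Mask = 1 << 2 = 0100
Bit 2 of A is 1; XOR with the mask flips it to 0.
  1110
^ 0100
------
  1010

Answer: 1010 (10)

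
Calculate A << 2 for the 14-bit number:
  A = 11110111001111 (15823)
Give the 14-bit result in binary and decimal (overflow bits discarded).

Shift left by 2: drop the top 2 bit(s), append 2 zero(s) on the right.
  11110111001111  ->  discard [11], keep [110111001111], append 00
= 11011100111100

Answer: 11011100111100 (14140)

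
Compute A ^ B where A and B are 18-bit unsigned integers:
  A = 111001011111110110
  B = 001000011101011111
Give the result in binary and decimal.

Apply ^ to each column (1 where bits differ):
  111001011111110110
^ 001000011101011111
--------------------
  110001000010101001

Answer: 110001000010101001 (200873)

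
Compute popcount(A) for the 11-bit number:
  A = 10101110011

10101110011
1-bits at positions (from bit 0 = LSB): 0, 1, 4, 5, 6, 8, 10
Count = 7

Answer: 7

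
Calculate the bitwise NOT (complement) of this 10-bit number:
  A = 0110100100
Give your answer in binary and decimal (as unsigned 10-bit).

Flip each bit (0->1, 1->0):
  0110100100
  1001011011

Answer: 1001011011 (603)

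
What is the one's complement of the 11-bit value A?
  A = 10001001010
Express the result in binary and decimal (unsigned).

Flip each bit (0->1, 1->0):
  10001001010
  01110110101

Answer: 01110110101 (949)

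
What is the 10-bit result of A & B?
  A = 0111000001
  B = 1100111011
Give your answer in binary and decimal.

Apply & to each column (1 only where both bits are 1):
  0111000001
& 1100111011
------------
  0100000001

Answer: 0100000001 (257)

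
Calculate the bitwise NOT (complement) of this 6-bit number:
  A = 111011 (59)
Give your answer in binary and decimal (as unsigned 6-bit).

Flip each bit (0->1, 1->0):
  111011
  000100

Answer: 000100 (4)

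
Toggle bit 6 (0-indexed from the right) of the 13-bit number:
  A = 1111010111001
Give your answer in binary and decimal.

Mask = 1 << 6 = 0000001000000
Bit 6 of A is 0; XOR with the mask flips it to 1.
  1111010111001
^ 0000001000000
---------------
  1111011111001

Answer: 1111011111001 (7929)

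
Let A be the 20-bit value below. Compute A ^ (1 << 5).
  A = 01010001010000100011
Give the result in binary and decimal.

Mask = 1 << 5 = 00000000000000100000
Bit 5 of A is 1; XOR with the mask flips it to 0.
  01010001010000100011
^ 00000000000000100000
----------------------
  01010001010000000011

Answer: 01010001010000000011 (332803)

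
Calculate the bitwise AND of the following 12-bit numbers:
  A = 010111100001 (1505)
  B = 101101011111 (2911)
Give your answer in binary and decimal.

Apply & to each column (1 only where both bits are 1):
  010111100001
& 101101011111
--------------
  000101000001

Answer: 000101000001 (321)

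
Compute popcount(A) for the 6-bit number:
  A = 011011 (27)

011011
1-bits at positions (from bit 0 = LSB): 0, 1, 3, 4
Count = 4

Answer: 4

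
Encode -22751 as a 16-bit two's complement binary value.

1. Binary of +22751:  0101100011011111
2. Invert bits:     1010011100100000
3. Add 1:           1010011100100001

Answer: 1010011100100001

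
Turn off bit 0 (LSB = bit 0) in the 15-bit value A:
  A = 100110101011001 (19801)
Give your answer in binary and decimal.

Mask = ~(1 << 0) = 111111111111110
Bit 0 of A is 1, so AND-ing with the mask clears it to 0.
  100110101011001
& 111111111111110
-----------------
  100110101011000

Answer: 100110101011000 (19800)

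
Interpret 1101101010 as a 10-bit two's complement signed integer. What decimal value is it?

MSB is 1, so the value is negative. Find the magnitude:
1. Invert bits:  0010010101
2. Add 1:        0010010110  = 150
3. Apply sign:   -150

Answer: -150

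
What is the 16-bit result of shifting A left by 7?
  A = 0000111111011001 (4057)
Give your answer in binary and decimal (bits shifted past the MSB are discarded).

Shift left by 7: drop the top 7 bit(s), append 7 zero(s) on the right.
  0000111111011001  ->  discard [0000111], keep [111011001], append 0000000
= 1110110010000000

Answer: 1110110010000000 (60544)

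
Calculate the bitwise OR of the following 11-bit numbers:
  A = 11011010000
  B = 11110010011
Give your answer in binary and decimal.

Apply | to each column (1 where either bit is 1):
  11011010000
| 11110010011
-------------
  11111010011

Answer: 11111010011 (2003)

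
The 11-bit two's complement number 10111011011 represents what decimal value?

MSB is 1, so the value is negative. Find the magnitude:
1. Invert bits:  01000100100
2. Add 1:        01000100101  = 549
3. Apply sign:   -549

Answer: -549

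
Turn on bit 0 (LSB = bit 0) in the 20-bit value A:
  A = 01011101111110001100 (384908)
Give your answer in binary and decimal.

Mask = 1 << 0 = 00000000000000000001
Bit 0 of A is 0, so OR-ing with the mask flips it to 1.
  01011101111110001100
| 00000000000000000001
----------------------
  01011101111110001101

Answer: 01011101111110001101 (384909)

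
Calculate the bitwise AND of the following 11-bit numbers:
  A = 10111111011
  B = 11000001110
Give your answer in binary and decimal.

Apply & to each column (1 only where both bits are 1):
  10111111011
& 11000001110
-------------
  10000001010

Answer: 10000001010 (1034)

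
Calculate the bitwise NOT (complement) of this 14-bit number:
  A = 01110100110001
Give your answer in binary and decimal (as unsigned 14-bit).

Flip each bit (0->1, 1->0):
  01110100110001
  10001011001110

Answer: 10001011001110 (8910)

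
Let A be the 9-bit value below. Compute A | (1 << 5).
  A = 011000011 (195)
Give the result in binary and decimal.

Mask = 1 << 5 = 000100000
Bit 5 of A is 0, so OR-ing with the mask flips it to 1.
  011000011
| 000100000
-----------
  011100011

Answer: 011100011 (227)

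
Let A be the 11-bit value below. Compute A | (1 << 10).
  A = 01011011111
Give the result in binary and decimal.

Mask = 1 << 10 = 10000000000
Bit 10 of A is 0, so OR-ing with the mask flips it to 1.
  01011011111
| 10000000000
-------------
  11011011111

Answer: 11011011111 (1759)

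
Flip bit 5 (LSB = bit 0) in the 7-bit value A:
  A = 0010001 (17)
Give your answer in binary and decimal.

Mask = 1 << 5 = 0100000
Bit 5 of A is 0; XOR with the mask flips it to 1.
  0010001
^ 0100000
---------
  0110001

Answer: 0110001 (49)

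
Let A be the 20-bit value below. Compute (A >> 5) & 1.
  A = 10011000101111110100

Bit 5 is the 6th from the right.
  10011000101111110100
                ^
That bit is 1.

Answer: 1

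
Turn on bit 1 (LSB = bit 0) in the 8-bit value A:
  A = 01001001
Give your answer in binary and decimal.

Mask = 1 << 1 = 00000010
Bit 1 of A is 0, so OR-ing with the mask flips it to 1.
  01001001
| 00000010
----------
  01001011

Answer: 01001011 (75)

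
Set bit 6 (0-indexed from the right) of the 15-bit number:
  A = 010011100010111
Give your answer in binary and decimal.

Mask = 1 << 6 = 000000001000000
Bit 6 of A is 0, so OR-ing with the mask flips it to 1.
  010011100010111
| 000000001000000
-----------------
  010011101010111

Answer: 010011101010111 (10071)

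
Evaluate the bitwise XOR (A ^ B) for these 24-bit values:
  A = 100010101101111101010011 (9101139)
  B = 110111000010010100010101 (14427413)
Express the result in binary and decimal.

Apply ^ to each column (1 where bits differ):
  100010101101111101010011
^ 110111000010010100010101
--------------------------
  010101101111101001000110

Answer: 010101101111101001000110 (5700166)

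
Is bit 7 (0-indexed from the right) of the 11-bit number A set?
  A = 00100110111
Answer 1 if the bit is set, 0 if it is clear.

Bit 7 is the 8th from the right.
  00100110111
     ^
That bit is 0.

Answer: 0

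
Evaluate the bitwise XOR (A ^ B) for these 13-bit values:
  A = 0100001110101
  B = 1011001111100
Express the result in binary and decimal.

Apply ^ to each column (1 where bits differ):
  0100001110101
^ 1011001111100
---------------
  1111000001001

Answer: 1111000001001 (7689)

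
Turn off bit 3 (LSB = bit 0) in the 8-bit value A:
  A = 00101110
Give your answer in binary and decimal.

Mask = ~(1 << 3) = 11110111
Bit 3 of A is 1, so AND-ing with the mask clears it to 0.
  00101110
& 11110111
----------
  00100110

Answer: 00100110 (38)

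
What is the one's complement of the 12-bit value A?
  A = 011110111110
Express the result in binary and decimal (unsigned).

Flip each bit (0->1, 1->0):
  011110111110
  100001000001

Answer: 100001000001 (2113)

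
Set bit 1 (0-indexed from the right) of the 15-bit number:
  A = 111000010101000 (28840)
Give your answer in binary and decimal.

Mask = 1 << 1 = 000000000000010
Bit 1 of A is 0, so OR-ing with the mask flips it to 1.
  111000010101000
| 000000000000010
-----------------
  111000010101010

Answer: 111000010101010 (28842)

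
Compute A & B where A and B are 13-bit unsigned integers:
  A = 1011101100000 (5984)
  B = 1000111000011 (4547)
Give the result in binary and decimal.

Apply & to each column (1 only where both bits are 1):
  1011101100000
& 1000111000011
---------------
  1000101000000

Answer: 1000101000000 (4416)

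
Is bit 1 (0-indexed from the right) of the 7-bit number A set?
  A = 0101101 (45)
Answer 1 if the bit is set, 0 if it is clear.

Bit 1 is the 2nd from the right.
  0101101
       ^
That bit is 0.

Answer: 0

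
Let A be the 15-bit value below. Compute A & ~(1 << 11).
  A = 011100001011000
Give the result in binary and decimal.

Mask = ~(1 << 11) = 111011111111111
Bit 11 of A is 1, so AND-ing with the mask clears it to 0.
  011100001011000
& 111011111111111
-----------------
  011000001011000

Answer: 011000001011000 (12376)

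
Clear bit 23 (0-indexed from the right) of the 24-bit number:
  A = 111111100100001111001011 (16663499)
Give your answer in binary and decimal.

Mask = ~(1 << 23) = 011111111111111111111111
Bit 23 of A is 1, so AND-ing with the mask clears it to 0.
  111111100100001111001011
& 011111111111111111111111
--------------------------
  011111100100001111001011

Answer: 011111100100001111001011 (8274891)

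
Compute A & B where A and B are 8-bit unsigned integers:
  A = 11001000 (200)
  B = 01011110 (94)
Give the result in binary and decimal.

Apply & to each column (1 only where both bits are 1):
  11001000
& 01011110
----------
  01001000

Answer: 01001000 (72)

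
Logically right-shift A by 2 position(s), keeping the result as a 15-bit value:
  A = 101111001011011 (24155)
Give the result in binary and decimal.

Logical shift right by 2: drop the bottom 2 bit(s), prepend 2 zero(s) on the left.
  101111001011011  ->  keep [1011110010110], discard [11], prepend 00
= 001011110010110

Answer: 001011110010110 (6038)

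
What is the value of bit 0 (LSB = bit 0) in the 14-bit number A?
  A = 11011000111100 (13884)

Bit 0 is the 1st from the right.
  11011000111100
               ^
That bit is 0.

Answer: 0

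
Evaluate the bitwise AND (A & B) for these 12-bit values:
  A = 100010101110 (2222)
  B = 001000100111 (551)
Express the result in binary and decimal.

Apply & to each column (1 only where both bits are 1):
  100010101110
& 001000100111
--------------
  000000100110

Answer: 000000100110 (38)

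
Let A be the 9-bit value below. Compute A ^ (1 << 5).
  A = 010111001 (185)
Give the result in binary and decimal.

Mask = 1 << 5 = 000100000
Bit 5 of A is 1; XOR with the mask flips it to 0.
  010111001
^ 000100000
-----------
  010011001

Answer: 010011001 (153)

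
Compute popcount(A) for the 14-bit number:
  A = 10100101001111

10100101001111
1-bits at positions (from bit 0 = LSB): 0, 1, 2, 3, 6, 8, 11, 13
Count = 8

Answer: 8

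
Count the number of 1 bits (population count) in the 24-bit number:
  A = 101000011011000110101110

101000011011000110101110
1-bits at positions (from bit 0 = LSB): 1, 2, 3, 5, 7, 8, 12, 13, 15, 16, 21, 23
Count = 12

Answer: 12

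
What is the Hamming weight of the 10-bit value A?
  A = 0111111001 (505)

0111111001
1-bits at positions (from bit 0 = LSB): 0, 3, 4, 5, 6, 7, 8
Count = 7

Answer: 7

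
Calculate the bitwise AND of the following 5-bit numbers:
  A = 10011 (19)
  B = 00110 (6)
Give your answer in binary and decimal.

Apply & to each column (1 only where both bits are 1):
  10011
& 00110
-------
  00010

Answer: 00010 (2)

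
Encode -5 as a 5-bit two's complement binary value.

1. Binary of +5:  00101
2. Invert bits:     11010
3. Add 1:           11011

Answer: 11011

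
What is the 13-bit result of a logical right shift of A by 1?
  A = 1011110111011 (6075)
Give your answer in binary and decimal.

Logical shift right by 1: drop the bottom 1 bit(s), prepend 1 zero(s) on the left.
  1011110111011  ->  keep [101111011101], discard [1], prepend 0
= 0101111011101

Answer: 0101111011101 (3037)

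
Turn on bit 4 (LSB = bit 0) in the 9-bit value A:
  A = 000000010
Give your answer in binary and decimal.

Mask = 1 << 4 = 000010000
Bit 4 of A is 0, so OR-ing with the mask flips it to 1.
  000000010
| 000010000
-----------
  000010010

Answer: 000010010 (18)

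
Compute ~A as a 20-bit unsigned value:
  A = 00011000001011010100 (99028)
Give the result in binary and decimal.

Flip each bit (0->1, 1->0):
  00011000001011010100
  11100111110100101011

Answer: 11100111110100101011 (949547)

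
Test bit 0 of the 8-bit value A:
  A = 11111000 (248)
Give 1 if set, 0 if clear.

Bit 0 is the 1st from the right.
  11111000
         ^
That bit is 0.

Answer: 0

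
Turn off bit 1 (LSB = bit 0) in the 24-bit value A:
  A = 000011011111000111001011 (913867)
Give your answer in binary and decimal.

Mask = ~(1 << 1) = 111111111111111111111101
Bit 1 of A is 1, so AND-ing with the mask clears it to 0.
  000011011111000111001011
& 111111111111111111111101
--------------------------
  000011011111000111001001

Answer: 000011011111000111001001 (913865)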